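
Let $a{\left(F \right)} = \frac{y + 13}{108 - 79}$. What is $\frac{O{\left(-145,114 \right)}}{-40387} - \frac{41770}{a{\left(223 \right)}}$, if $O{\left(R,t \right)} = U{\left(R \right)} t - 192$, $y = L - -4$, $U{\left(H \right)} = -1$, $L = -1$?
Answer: $- \frac{24460989907}{323096} \approx -75708.0$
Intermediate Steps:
$y = 3$ ($y = -1 - -4 = -1 + 4 = 3$)
$O{\left(R,t \right)} = -192 - t$ ($O{\left(R,t \right)} = - t - 192 = -192 - t$)
$a{\left(F \right)} = \frac{16}{29}$ ($a{\left(F \right)} = \frac{3 + 13}{108 - 79} = \frac{16}{29}$)
$\frac{O{\left(-145,114 \right)}}{-40387} - \frac{41770}{a{\left(223 \right)}} = \frac{-192 - 114}{-40387} - \frac{41770}{\frac{16}{29}} = \left(-192 - 114\right) \left(- \frac{1}{40387}\right) - \frac{605665}{8} = \left(-306\right) \left(- \frac{1}{40387}\right) - \frac{605665}{8} = \frac{306}{40387} - \frac{605665}{8} = - \frac{24460989907}{323096}$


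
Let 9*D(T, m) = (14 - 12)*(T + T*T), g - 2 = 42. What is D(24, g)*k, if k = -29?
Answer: -11600/3 ≈ -3866.7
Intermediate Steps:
g = 44 (g = 2 + 42 = 44)
D(T, m) = 2*T/9 + 2*T²/9 (D(T, m) = ((14 - 12)*(T + T*T))/9 = (2*(T + T²))/9 = (2*T + 2*T²)/9 = 2*T/9 + 2*T²/9)
D(24, g)*k = ((2/9)*24*(1 + 24))*(-29) = ((2/9)*24*25)*(-29) = (400/3)*(-29) = -11600/3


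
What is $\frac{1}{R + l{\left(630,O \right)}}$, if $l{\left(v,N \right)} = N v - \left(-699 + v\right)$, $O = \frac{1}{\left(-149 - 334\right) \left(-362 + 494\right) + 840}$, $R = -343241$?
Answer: $- \frac{1498}{514071671} \approx -2.914 \cdot 10^{-6}$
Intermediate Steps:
$O = - \frac{1}{62916}$ ($O = \frac{1}{\left(-483\right) 132 + 840} = \frac{1}{-63756 + 840} = \frac{1}{-62916} = - \frac{1}{62916} \approx -1.5894 \cdot 10^{-5}$)
$l{\left(v,N \right)} = 699 - v + N v$
$\frac{1}{R + l{\left(630,O \right)}} = \frac{1}{-343241 - - \frac{103347}{1498}} = \frac{1}{-343241 + \frac{103347}{1498}} = \frac{1}{- \frac{514071671}{1498}} = - \frac{1498}{514071671}$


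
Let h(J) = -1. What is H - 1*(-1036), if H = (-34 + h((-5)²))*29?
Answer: 21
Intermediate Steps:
H = -1015 (H = (-34 - 1)*29 = -35*29 = -1015)
H - 1*(-1036) = -1015 - 1*(-1036) = -1015 + 1036 = 21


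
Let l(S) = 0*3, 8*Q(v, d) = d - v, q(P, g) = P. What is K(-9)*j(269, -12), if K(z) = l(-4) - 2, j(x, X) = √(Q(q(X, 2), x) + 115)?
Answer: -√2402/2 ≈ -24.505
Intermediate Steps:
Q(v, d) = -v/8 + d/8 (Q(v, d) = (d - v)/8 = -v/8 + d/8)
j(x, X) = √(115 - X/8 + x/8) (j(x, X) = √((-X/8 + x/8) + 115) = √(115 - X/8 + x/8))
l(S) = 0
K(z) = -2 (K(z) = 0 - 2 = -2)
K(-9)*j(269, -12) = -√(1840 - 2*(-12) + 2*269)/2 = -√(1840 + 24 + 538)/2 = -√2402/2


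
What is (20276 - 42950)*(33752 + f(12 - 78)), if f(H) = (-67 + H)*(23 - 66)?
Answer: -894965454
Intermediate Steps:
f(H) = 2881 - 43*H (f(H) = (-67 + H)*(-43) = 2881 - 43*H)
(20276 - 42950)*(33752 + f(12 - 78)) = (20276 - 42950)*(33752 + (2881 - 43*(12 - 78))) = -22674*(33752 + (2881 - 43*(-66))) = -22674*(33752 + (2881 + 2838)) = -22674*(33752 + 5719) = -22674*39471 = -894965454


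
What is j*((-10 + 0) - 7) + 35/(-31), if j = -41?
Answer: 21572/31 ≈ 695.87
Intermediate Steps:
j*((-10 + 0) - 7) + 35/(-31) = -41*((-10 + 0) - 7) + 35/(-31) = -41*(-10 - 7) + 35*(-1/31) = -41*(-17) - 35/31 = 697 - 35/31 = 21572/31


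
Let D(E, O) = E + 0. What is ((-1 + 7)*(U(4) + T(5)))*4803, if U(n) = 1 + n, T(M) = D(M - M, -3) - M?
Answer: 0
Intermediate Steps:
D(E, O) = E
T(M) = -M (T(M) = (M - M) - M = 0 - M = -M)
((-1 + 7)*(U(4) + T(5)))*4803 = ((-1 + 7)*((1 + 4) - 1*5))*4803 = (6*(5 - 5))*4803 = (6*0)*4803 = 0*4803 = 0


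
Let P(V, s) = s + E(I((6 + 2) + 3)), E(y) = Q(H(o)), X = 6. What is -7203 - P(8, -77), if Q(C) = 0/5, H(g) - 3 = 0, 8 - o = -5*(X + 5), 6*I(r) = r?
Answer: -7126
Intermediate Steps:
I(r) = r/6
o = 63 (o = 8 - (-5)*(6 + 5) = 8 - (-5)*11 = 8 - 1*(-55) = 8 + 55 = 63)
H(g) = 3 (H(g) = 3 + 0 = 3)
Q(C) = 0 (Q(C) = 0*(⅕) = 0)
E(y) = 0
P(V, s) = s (P(V, s) = s + 0 = s)
-7203 - P(8, -77) = -7203 - 1*(-77) = -7203 + 77 = -7126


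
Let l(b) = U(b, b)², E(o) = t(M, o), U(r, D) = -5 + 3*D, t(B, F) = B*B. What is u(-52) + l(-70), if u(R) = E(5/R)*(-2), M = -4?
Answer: 46193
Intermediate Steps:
t(B, F) = B²
E(o) = 16 (E(o) = (-4)² = 16)
u(R) = -32 (u(R) = 16*(-2) = -32)
l(b) = (-5 + 3*b)²
u(-52) + l(-70) = -32 + (-5 + 3*(-70))² = -32 + (-5 - 210)² = -32 + (-215)² = -32 + 46225 = 46193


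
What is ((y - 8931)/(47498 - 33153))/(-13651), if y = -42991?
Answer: 51922/195823595 ≈ 0.00026515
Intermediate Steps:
((y - 8931)/(47498 - 33153))/(-13651) = ((-42991 - 8931)/(47498 - 33153))/(-13651) = -51922/14345*(-1/13651) = 51922/195823595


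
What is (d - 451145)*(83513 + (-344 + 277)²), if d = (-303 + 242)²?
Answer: -39374206848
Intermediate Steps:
d = 3721 (d = (-61)² = 3721)
(d - 451145)*(83513 + (-344 + 277)²) = (3721 - 451145)*(83513 + (-344 + 277)²) = -447424*(83513 + (-67)²) = -447424*(83513 + 4489) = -447424*88002 = -39374206848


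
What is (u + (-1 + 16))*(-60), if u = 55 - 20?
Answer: -3000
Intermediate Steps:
u = 35
(u + (-1 + 16))*(-60) = (35 + (-1 + 16))*(-60) = (35 + 15)*(-60) = 50*(-60) = -3000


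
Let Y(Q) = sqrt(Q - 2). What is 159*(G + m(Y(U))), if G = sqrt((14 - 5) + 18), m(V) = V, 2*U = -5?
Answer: 477*sqrt(3) + 477*I*sqrt(2)/2 ≈ 826.19 + 337.29*I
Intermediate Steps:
U = -5/2 (U = (1/2)*(-5) = -5/2 ≈ -2.5000)
Y(Q) = sqrt(-2 + Q)
G = 3*sqrt(3) (G = sqrt(9 + 18) = sqrt(27) = 3*sqrt(3) ≈ 5.1962)
159*(G + m(Y(U))) = 159*(3*sqrt(3) + sqrt(-2 - 5/2)) = 159*(3*sqrt(3) + sqrt(-9/2)) = 159*(3*sqrt(3) + 3*I*sqrt(2)/2) = 477*sqrt(3) + 477*I*sqrt(2)/2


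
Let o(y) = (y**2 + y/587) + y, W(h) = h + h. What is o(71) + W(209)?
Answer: 3246181/587 ≈ 5530.1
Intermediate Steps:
W(h) = 2*h
o(y) = y**2 + 588*y/587 (o(y) = (y**2 + y/587) + y = y**2 + 588*y/587)
o(71) + W(209) = (1/587)*71*(588 + 587*71) + 2*209 = (1/587)*71*(588 + 41677) + 418 = (1/587)*71*42265 + 418 = 3000815/587 + 418 = 3246181/587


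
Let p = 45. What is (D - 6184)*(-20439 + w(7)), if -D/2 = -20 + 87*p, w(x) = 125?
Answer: 283867836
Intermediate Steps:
D = -7790 (D = -2*(-20 + 87*45) = -2*(-20 + 3915) = -2*3895 = -7790)
(D - 6184)*(-20439 + w(7)) = (-7790 - 6184)*(-20439 + 125) = -13974*(-20314) = 283867836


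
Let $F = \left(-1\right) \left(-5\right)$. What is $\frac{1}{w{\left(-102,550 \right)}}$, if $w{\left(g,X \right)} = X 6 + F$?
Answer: $\frac{1}{3305} \approx 0.00030257$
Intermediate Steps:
$F = 5$
$w{\left(g,X \right)} = 5 + 6 X$ ($w{\left(g,X \right)} = X 6 + 5 = 6 X + 5 = 5 + 6 X$)
$\frac{1}{w{\left(-102,550 \right)}} = \frac{1}{5 + 6 \cdot 550} = \frac{1}{5 + 3300} = \frac{1}{3305}$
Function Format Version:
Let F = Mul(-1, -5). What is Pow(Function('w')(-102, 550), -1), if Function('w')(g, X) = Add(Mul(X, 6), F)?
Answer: Rational(1, 3305) ≈ 0.00030257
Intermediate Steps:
F = 5
Function('w')(g, X) = Add(5, Mul(6, X)) (Function('w')(g, X) = Add(Mul(X, 6), 5) = Add(Mul(6, X), 5) = Add(5, Mul(6, X)))
Pow(Function('w')(-102, 550), -1) = Pow(Add(5, Mul(6, 550)), -1) = Pow(Add(5, 3300), -1) = Pow(3305, -1) = Rational(1, 3305)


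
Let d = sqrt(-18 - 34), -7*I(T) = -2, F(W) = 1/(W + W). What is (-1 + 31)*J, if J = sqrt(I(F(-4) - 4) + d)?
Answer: 30*sqrt(14 + 98*I*sqrt(13))/7 ≈ 58.104 + 55.848*I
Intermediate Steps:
F(W) = 1/(2*W)
I(T) = 2/7 (I(T) = -1/7*(-2) = 2/7)
d = 2*I*sqrt(13) (d = sqrt(-52) = 2*I*sqrt(13) ≈ 7.2111*I)
J = sqrt(2/7 + 2*I*sqrt(13)) ≈ 1.9368 + 1.8616*I
(-1 + 31)*J = (-1 + 31)*(sqrt(14 + 98*I*sqrt(13))/7) = 30*(sqrt(14 + 98*I*sqrt(13))/7) = 30*sqrt(14 + 98*I*sqrt(13))/7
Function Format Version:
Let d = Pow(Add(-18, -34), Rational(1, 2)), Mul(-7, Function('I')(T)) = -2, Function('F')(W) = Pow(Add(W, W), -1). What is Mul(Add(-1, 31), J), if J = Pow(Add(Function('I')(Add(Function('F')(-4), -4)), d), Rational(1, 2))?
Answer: Mul(Rational(30, 7), Pow(Add(14, Mul(98, I, Pow(13, Rational(1, 2)))), Rational(1, 2))) ≈ Add(58.104, Mul(55.848, I))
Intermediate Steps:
Function('F')(W) = Mul(Rational(1, 2), Pow(W, -1)) (Function('F')(W) = Pow(Mul(2, W), -1) = Mul(Rational(1, 2), Pow(W, -1)))
Function('I')(T) = Rational(2, 7) (Function('I')(T) = Mul(Rational(-1, 7), -2) = Rational(2, 7))
d = Mul(2, I, Pow(13, Rational(1, 2))) (d = Pow(-52, Rational(1, 2)) = Mul(2, I, Pow(13, Rational(1, 2))) ≈ Mul(7.2111, I))
J = Pow(Add(Rational(2, 7), Mul(2, I, Pow(13, Rational(1, 2)))), Rational(1, 2)) ≈ Add(1.9368, Mul(1.8616, I))
Mul(Add(-1, 31), J) = Mul(Add(-1, 31), Mul(Rational(1, 7), Pow(Add(14, Mul(98, I, Pow(13, Rational(1, 2)))), Rational(1, 2)))) = Mul(30, Mul(Rational(1, 7), Pow(Add(14, Mul(98, I, Pow(13, Rational(1, 2)))), Rational(1, 2)))) = Mul(Rational(30, 7), Pow(Add(14, Mul(98, I, Pow(13, Rational(1, 2)))), Rational(1, 2)))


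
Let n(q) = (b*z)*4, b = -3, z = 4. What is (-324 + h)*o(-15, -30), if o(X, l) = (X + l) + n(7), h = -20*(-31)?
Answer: -27528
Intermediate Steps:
h = 620
n(q) = -48 (n(q) = -3*4*4 = -12*4 = -48)
o(X, l) = -48 + X + l (o(X, l) = (X + l) - 48 = -48 + X + l)
(-324 + h)*o(-15, -30) = (-324 + 620)*(-48 - 15 - 30) = 296*(-93) = -27528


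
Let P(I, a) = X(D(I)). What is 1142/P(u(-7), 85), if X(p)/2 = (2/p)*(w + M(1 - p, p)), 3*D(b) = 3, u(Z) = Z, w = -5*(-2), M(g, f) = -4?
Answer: 571/12 ≈ 47.583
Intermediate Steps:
w = 10
D(b) = 1 (D(b) = (1/3)*3 = 1)
X(p) = 24/p (X(p) = 2*((2/p)*(10 - 4)) = 2*((2/p)*6) = 2*(12/p) = 24/p)
P(I, a) = 24 (P(I, a) = 24/1 = 24*1 = 24)
1142/P(u(-7), 85) = 1142/24 = 1142*(1/24) = 571/12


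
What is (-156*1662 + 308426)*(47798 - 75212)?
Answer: -1347507756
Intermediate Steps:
(-156*1662 + 308426)*(47798 - 75212) = (-259272 + 308426)*(-27414) = 49154*(-27414) = -1347507756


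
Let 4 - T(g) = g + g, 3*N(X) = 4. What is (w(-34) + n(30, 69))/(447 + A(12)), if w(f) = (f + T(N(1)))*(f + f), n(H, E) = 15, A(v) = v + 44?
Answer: 6709/1509 ≈ 4.4460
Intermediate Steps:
A(v) = 44 + v
N(X) = 4/3 (N(X) = (⅓)*4 = 4/3)
T(g) = 4 - 2*g (T(g) = 4 - (g + g) = 4 - 2*g)
w(f) = 2*f*(4/3 + f) (w(f) = (f + (4 - 2*4/3))*(f + f) = (f + (4 - 8/3))*(2*f) = (f + 4/3)*(2*f) = (4/3 + f)*(2*f) = 2*f*(4/3 + f))
(w(-34) + n(30, 69))/(447 + A(12)) = ((⅔)*(-34)*(4 + 3*(-34)) + 15)/(447 + (44 + 12)) = ((⅔)*(-34)*(4 - 102) + 15)/(447 + 56) = ((⅔)*(-34)*(-98) + 15)/503 = (6664/3 + 15)*(1/503) = (6709/3)*(1/503) = 6709/1509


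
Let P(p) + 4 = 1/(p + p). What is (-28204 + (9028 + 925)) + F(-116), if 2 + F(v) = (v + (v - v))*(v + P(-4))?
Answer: -8637/2 ≈ -4318.5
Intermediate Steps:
P(p) = -4 + 1/(2*p) (P(p) = -4 + 1/(p + p) = -4 + 1/(2*p))
F(v) = -2 + v*(-33/8 + v) (F(v) = -2 + (v + (v - v))*(v + (-4 + (½)/(-4))) = -2 + (v + 0)*(v + (-4 + (½)*(-¼))) = -2 + v*(v + (-4 - ⅛)) = -2 + v*(v - 33/8) = -2 + v*(-33/8 + v))
(-28204 + (9028 + 925)) + F(-116) = (-28204 + (9028 + 925)) + (-2 + (-116)² - 33/8*(-116)) = (-28204 + 9953) + (-2 + 13456 + 957/2) = -18251 + 27865/2 = -8637/2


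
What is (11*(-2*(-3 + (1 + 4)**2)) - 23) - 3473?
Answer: -3980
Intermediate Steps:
(11*(-2*(-3 + (1 + 4)**2)) - 23) - 3473 = (11*(-2*(-3 + 5**2)) - 23) - 3473 = (11*(-2*(-3 + 25)) - 23) - 3473 = (11*(-2*22) - 23) - 3473 = (11*(-44) - 23) - 3473 = (-484 - 23) - 3473 = -507 - 3473 = -3980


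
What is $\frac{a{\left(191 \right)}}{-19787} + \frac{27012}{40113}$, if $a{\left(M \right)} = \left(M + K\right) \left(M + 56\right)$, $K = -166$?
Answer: $\frac{95596223}{264571977} \approx 0.36132$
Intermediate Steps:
$a{\left(M \right)} = \left(-166 + M\right) \left(56 + M\right)$ ($a{\left(M \right)} = \left(M - 166\right) \left(M + 56\right) = \left(-166 + M\right) \left(56 + M\right)$)
$\frac{a{\left(191 \right)}}{-19787} + \frac{27012}{40113} = \frac{-9296 + 191^{2} - 21010}{-19787} + \frac{27012}{40113} = \left(-9296 + 36481 - 21010\right) \left(- \frac{1}{19787}\right) + 27012 \cdot \frac{1}{40113} = 6175 \left(- \frac{1}{19787}\right) + \frac{9004}{13371} = - \frac{6175}{19787} + \frac{9004}{13371} = \frac{95596223}{264571977}$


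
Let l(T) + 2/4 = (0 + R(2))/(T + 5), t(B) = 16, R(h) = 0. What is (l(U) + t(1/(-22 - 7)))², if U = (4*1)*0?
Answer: 961/4 ≈ 240.25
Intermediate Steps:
U = 0 (U = 4*0 = 0)
l(T) = -½ (l(T) = -½ + (0 + 0)/(T + 5) = -½ + 0/(5 + T) = -½ + 0 = -½)
(l(U) + t(1/(-22 - 7)))² = (-½ + 16)² = (31/2)² = 961/4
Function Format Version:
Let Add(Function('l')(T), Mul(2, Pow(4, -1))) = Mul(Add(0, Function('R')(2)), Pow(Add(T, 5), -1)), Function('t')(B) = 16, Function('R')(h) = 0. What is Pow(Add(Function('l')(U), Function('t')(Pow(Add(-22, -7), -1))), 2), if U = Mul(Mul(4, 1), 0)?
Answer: Rational(961, 4) ≈ 240.25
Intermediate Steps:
U = 0 (U = Mul(4, 0) = 0)
Function('l')(T) = Rational(-1, 2) (Function('l')(T) = Add(Rational(-1, 2), Mul(Add(0, 0), Pow(Add(T, 5), -1))) = Add(Rational(-1, 2), Mul(0, Pow(Add(5, T), -1))) = Add(Rational(-1, 2), 0) = Rational(-1, 2))
Pow(Add(Function('l')(U), Function('t')(Pow(Add(-22, -7), -1))), 2) = Pow(Add(Rational(-1, 2), 16), 2) = Pow(Rational(31, 2), 2) = Rational(961, 4)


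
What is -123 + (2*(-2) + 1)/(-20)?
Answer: -2457/20 ≈ -122.85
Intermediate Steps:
-123 + (2*(-2) + 1)/(-20) = -123 + (-4 + 1)*(-1/20) = -123 - 3*(-1/20) = -123 + 3/20 = -2457/20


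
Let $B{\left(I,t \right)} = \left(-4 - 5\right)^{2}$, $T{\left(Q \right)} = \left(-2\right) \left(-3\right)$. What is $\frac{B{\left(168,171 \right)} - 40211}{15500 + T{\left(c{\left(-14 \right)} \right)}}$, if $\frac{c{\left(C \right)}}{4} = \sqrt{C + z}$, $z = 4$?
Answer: $- \frac{20065}{7753} \approx -2.588$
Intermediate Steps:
$c{\left(C \right)} = 4 \sqrt{4 + C}$ ($c{\left(C \right)} = 4 \sqrt{C + 4} = 4 \sqrt{4 + C}$)
$T{\left(Q \right)} = 6$
$B{\left(I,t \right)} = 81$ ($B{\left(I,t \right)} = \left(-9\right)^{2} = 81$)
$\frac{B{\left(168,171 \right)} - 40211}{15500 + T{\left(c{\left(-14 \right)} \right)}} = \frac{81 - 40211}{15500 + 6} = - \frac{40130}{15506} = \left(-40130\right) \frac{1}{15506} = - \frac{20065}{7753}$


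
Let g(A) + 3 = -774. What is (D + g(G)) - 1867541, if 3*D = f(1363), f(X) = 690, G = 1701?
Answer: -1868088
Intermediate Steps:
g(A) = -777 (g(A) = -3 - 774 = -777)
D = 230 (D = (⅓)*690 = 230)
(D + g(G)) - 1867541 = (230 - 777) - 1867541 = -547 - 1867541 = -1868088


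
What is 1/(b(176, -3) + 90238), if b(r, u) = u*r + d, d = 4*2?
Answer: 1/89718 ≈ 1.1146e-5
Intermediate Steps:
d = 8
b(r, u) = 8 + r*u (b(r, u) = u*r + 8 = r*u + 8 = 8 + r*u)
1/(b(176, -3) + 90238) = 1/((8 + 176*(-3)) + 90238) = 1/((8 - 528) + 90238) = 1/(-520 + 90238) = 1/89718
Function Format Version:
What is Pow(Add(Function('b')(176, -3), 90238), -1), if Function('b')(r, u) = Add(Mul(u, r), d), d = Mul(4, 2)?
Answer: Rational(1, 89718) ≈ 1.1146e-5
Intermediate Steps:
d = 8
Function('b')(r, u) = Add(8, Mul(r, u)) (Function('b')(r, u) = Add(Mul(u, r), 8) = Add(Mul(r, u), 8) = Add(8, Mul(r, u)))
Pow(Add(Function('b')(176, -3), 90238), -1) = Pow(Add(Add(8, Mul(176, -3)), 90238), -1) = Pow(Add(Add(8, -528), 90238), -1) = Pow(Add(-520, 90238), -1) = Pow(89718, -1) = Rational(1, 89718)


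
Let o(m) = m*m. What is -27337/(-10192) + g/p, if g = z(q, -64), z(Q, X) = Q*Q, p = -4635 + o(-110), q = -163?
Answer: 474861953/76083280 ≈ 6.2413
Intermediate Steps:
o(m) = m²
p = 7465 (p = -4635 + (-110)² = -4635 + 12100 = 7465)
z(Q, X) = Q²
g = 26569 (g = (-163)² = 26569)
-27337/(-10192) + g/p = -27337/(-10192) + 26569/7465 = -27337*(-1/10192) + 26569*(1/7465) = 27337/10192 + 26569/7465 = 474861953/76083280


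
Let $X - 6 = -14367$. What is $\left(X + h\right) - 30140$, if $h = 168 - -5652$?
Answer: $-38681$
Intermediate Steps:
$X = -14361$ ($X = 6 - 14367 = -14361$)
$h = 5820$ ($h = 168 + 5652 = 5820$)
$\left(X + h\right) - 30140 = \left(-14361 + 5820\right) - 30140 = -8541 - 30140 = -38681$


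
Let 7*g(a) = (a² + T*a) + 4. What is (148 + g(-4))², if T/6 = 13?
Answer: 553536/49 ≈ 11297.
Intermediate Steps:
T = 78 (T = 6*13 = 78)
g(a) = 4/7 + a²/7 + 78*a/7 (g(a) = ((a² + 78*a) + 4)/7 = (4 + a² + 78*a)/7 = 4/7 + a²/7 + 78*a/7)
(148 + g(-4))² = (148 + (4/7 + (⅐)*(-4)² + (78/7)*(-4)))² = (148 + (4/7 + (⅐)*16 - 312/7))² = (148 + (4/7 + 16/7 - 312/7))² = (148 - 292/7)² = (744/7)² = 553536/49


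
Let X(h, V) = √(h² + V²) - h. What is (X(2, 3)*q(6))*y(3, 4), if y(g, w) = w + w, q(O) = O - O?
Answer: 0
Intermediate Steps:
X(h, V) = √(V² + h²) - h
q(O) = 0
y(g, w) = 2*w
(X(2, 3)*q(6))*y(3, 4) = ((√(3² + 2²) - 1*2)*0)*(2*4) = ((√(9 + 4) - 2)*0)*8 = ((√13 - 2)*0)*8 = ((-2 + √13)*0)*8 = 0*8 = 0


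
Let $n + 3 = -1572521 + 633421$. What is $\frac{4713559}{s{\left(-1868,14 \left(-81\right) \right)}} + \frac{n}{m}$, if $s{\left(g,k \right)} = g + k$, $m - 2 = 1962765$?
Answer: $- \frac{9254437244959}{5892226534} \approx -1570.6$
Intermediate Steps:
$m = 1962767$ ($m = 2 + 1962765 = 1962767$)
$n = -939103$ ($n = -3 + \left(-1572521 + 633421\right) = -3 - 939100 = -939103$)
$\frac{4713559}{s{\left(-1868,14 \left(-81\right) \right)}} + \frac{n}{m} = \frac{4713559}{-1868 + 14 \left(-81\right)} - \frac{939103}{1962767} = \frac{4713559}{-1868 - 1134} - \frac{939103}{1962767} = \frac{4713559}{-3002} - \frac{939103}{1962767} = 4713559 \left(- \frac{1}{3002}\right) - \frac{939103}{1962767} = - \frac{4713559}{3002} - \frac{939103}{1962767} = - \frac{9254437244959}{5892226534}$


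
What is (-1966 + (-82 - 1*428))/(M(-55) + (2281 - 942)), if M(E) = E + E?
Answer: -2476/1229 ≈ -2.0146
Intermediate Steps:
M(E) = 2*E
(-1966 + (-82 - 1*428))/(M(-55) + (2281 - 942)) = (-1966 + (-82 - 1*428))/(2*(-55) + (2281 - 942)) = (-1966 + (-82 - 428))/(-110 + 1339) = (-1966 - 510)/1229 = -2476*1/1229 = -2476/1229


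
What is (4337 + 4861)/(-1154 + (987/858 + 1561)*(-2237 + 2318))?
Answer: 2630628/35858731 ≈ 0.073361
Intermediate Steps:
(4337 + 4861)/(-1154 + (987/858 + 1561)*(-2237 + 2318)) = 9198/(-1154 + (987*(1/858) + 1561)*81) = 9198/(-1154 + (329/286 + 1561)*81) = 9198/(-1154 + (446775/286)*81) = 9198/(-1154 + 36188775/286) = 9198/(35858731/286) = 9198*(286/35858731) = 2630628/35858731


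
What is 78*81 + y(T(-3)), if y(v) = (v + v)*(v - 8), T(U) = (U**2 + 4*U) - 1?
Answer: 6414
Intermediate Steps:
T(U) = -1 + U**2 + 4*U
y(v) = 2*v*(-8 + v) (y(v) = (2*v)*(-8 + v) = 2*v*(-8 + v))
78*81 + y(T(-3)) = 78*81 + 2*(-1 + (-3)**2 + 4*(-3))*(-8 + (-1 + (-3)**2 + 4*(-3))) = 6318 + 2*(-1 + 9 - 12)*(-8 + (-1 + 9 - 12)) = 6318 + 2*(-4)*(-8 - 4) = 6318 + 2*(-4)*(-12) = 6318 + 96 = 6414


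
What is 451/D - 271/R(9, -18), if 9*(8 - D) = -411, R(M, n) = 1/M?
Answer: -391326/161 ≈ -2430.6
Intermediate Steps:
D = 161/3 (D = 8 - ⅑*(-411) = 8 + 137/3 = 161/3 ≈ 53.667)
451/D - 271/R(9, -18) = 451/(161/3) - 271/(1/9) = 451*(3/161) - 271/⅑ = 1353/161 - 271*9 = 1353/161 - 2439 = -391326/161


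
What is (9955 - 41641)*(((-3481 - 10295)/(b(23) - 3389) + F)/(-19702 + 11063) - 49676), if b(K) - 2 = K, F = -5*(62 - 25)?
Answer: 11435978310760938/7265399 ≈ 1.5740e+9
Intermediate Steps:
F = -185 (F = -5*37 = -185)
b(K) = 2 + K
(9955 - 41641)*(((-3481 - 10295)/(b(23) - 3389) + F)/(-19702 + 11063) - 49676) = (9955 - 41641)*(((-3481 - 10295)/((2 + 23) - 3389) - 185)/(-19702 + 11063) - 49676) = -31686*((-13776/(25 - 3389) - 185)/(-8639) - 49676) = -31686*((-13776/(-3364) - 185)*(-1/8639) - 49676) = -31686*((-13776*(-1/3364) - 185)*(-1/8639) - 49676) = -31686*((3444/841 - 185)*(-1/8639) - 49676) = -31686*(-152141/841*(-1/8639) - 49676) = -31686*(152141/7265399 - 49676) = -31686*(-360915808583/7265399) = 11435978310760938/7265399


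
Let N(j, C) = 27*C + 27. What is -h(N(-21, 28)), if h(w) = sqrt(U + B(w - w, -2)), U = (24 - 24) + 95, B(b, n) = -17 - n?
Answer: -4*sqrt(5) ≈ -8.9443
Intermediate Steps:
N(j, C) = 27 + 27*C
U = 95 (U = 0 + 95 = 95)
h(w) = 4*sqrt(5) (h(w) = sqrt(95 + (-17 - 1*(-2))) = sqrt(95 + (-17 + 2)) = sqrt(95 - 15) = sqrt(80) = 4*sqrt(5))
-h(N(-21, 28)) = -4*sqrt(5)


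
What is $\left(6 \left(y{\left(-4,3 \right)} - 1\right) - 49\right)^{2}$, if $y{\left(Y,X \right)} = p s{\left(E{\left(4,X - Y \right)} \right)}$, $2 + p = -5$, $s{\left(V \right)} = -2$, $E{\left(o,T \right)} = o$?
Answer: $841$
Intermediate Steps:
$p = -7$ ($p = -2 - 5 = -7$)
$y{\left(Y,X \right)} = 14$ ($y{\left(Y,X \right)} = \left(-7\right) \left(-2\right) = 14$)
$\left(6 \left(y{\left(-4,3 \right)} - 1\right) - 49\right)^{2} = \left(6 \left(14 - 1\right) - 49\right)^{2} = \left(6 \cdot 13 - 49\right)^{2} = \left(78 - 49\right)^{2} = 29^{2} = 841$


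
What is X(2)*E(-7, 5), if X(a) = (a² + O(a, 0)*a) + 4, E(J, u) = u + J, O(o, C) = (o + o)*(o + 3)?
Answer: -96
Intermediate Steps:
O(o, C) = 2*o*(3 + o) (O(o, C) = (2*o)*(3 + o) = 2*o*(3 + o))
E(J, u) = J + u
X(a) = 4 + a² + 2*a²*(3 + a) (X(a) = (a² + (2*a*(3 + a))*a) + 4 = (a² + 2*a²*(3 + a)) + 4 = 4 + a² + 2*a²*(3 + a))
X(2)*E(-7, 5) = (4 + 2*2³ + 7*2²)*(-7 + 5) = (4 + 2*8 + 7*4)*(-2) = (4 + 16 + 28)*(-2) = 48*(-2) = -96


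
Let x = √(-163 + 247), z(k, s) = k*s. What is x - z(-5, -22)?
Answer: -110 + 2*√21 ≈ -100.83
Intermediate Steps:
x = 2*√21 (x = √84 = 2*√21 ≈ 9.1651)
x - z(-5, -22) = 2*√21 - (-5)*(-22) = 2*√21 - 1*110 = 2*√21 - 110 = -110 + 2*√21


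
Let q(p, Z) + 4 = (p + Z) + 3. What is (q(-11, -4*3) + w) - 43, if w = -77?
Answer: -144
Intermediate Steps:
q(p, Z) = -1 + Z + p (q(p, Z) = -4 + ((p + Z) + 3) = -4 + ((Z + p) + 3) = -4 + (3 + Z + p) = -1 + Z + p)
(q(-11, -4*3) + w) - 43 = ((-1 - 4*3 - 11) - 77) - 43 = ((-1 - 12 - 11) - 77) - 43 = (-24 - 77) - 43 = -101 - 43 = -144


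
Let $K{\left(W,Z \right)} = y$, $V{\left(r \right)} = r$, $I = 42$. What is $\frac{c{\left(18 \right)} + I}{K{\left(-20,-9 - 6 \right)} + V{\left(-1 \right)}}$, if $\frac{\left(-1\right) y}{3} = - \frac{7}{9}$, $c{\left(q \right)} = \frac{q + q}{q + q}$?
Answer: $\frac{129}{4} \approx 32.25$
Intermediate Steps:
$c{\left(q \right)} = 1$ ($c{\left(q \right)} = \frac{2 q}{2 q} = 2 q \frac{1}{2 q} = 1$)
$y = \frac{7}{3}$ ($y = - 3 \left(- \frac{7}{9}\right) = - 3 \left(\left(-7\right) \frac{1}{9}\right) = \left(-3\right) \left(- \frac{7}{9}\right) = \frac{7}{3} \approx 2.3333$)
$K{\left(W,Z \right)} = \frac{7}{3}$
$\frac{c{\left(18 \right)} + I}{K{\left(-20,-9 - 6 \right)} + V{\left(-1 \right)}} = \frac{1 + 42}{\frac{7}{3} - 1} = \frac{43}{\frac{4}{3}} = 43 \cdot \frac{3}{4} = \frac{129}{4}$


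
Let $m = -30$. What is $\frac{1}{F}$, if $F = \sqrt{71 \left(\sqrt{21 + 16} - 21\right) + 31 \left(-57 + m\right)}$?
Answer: $- \frac{i}{\sqrt{4188 - 71 \sqrt{37}}} \approx - 0.016317 i$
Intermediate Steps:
$F = \sqrt{-4188 + 71 \sqrt{37}}$ ($F = \sqrt{71 \left(\sqrt{21 + 16} - 21\right) + 31 \left(-57 - 30\right)} = \sqrt{71 \left(\sqrt{37} - 21\right) + 31 \left(-87\right)} = \sqrt{71 \left(-21 + \sqrt{37}\right) - 2697} = \sqrt{\left(-1491 + 71 \sqrt{37}\right) - 2697} = \sqrt{-4188 + 71 \sqrt{37}} \approx 61.287 i$)
$\frac{1}{F} = \frac{1}{\sqrt{-4188 + 71 \sqrt{37}}}$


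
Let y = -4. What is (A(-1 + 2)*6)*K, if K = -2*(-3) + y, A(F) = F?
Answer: 12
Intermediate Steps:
K = 2 (K = -2*(-3) - 4 = 6 - 4 = 2)
(A(-1 + 2)*6)*K = ((-1 + 2)*6)*2 = (1*6)*2 = 6*2 = 12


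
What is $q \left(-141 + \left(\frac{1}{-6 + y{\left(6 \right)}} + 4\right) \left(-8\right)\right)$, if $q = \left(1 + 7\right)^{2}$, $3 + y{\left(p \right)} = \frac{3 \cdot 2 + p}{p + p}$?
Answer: $-11008$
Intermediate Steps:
$y{\left(p \right)} = -3 + \frac{6 + p}{2 p}$ ($y{\left(p \right)} = -3 + \frac{3 \cdot 2 + p}{p + p} = -3 + \frac{6 + p}{2 p}$)
$q = 64$ ($q = 8^{2} = 64$)
$q \left(-141 + \left(\frac{1}{-6 + y{\left(6 \right)}} + 4\right) \left(-8\right)\right) = 64 \left(-141 + \left(\frac{1}{-6 - \left(\frac{5}{2} - \frac{3}{6}\right)} + 4\right) \left(-8\right)\right) = 64 \left(-141 + \left(\frac{1}{-6 + \left(- \frac{5}{2} + 3 \cdot \frac{1}{6}\right)} + 4\right) \left(-8\right)\right) = 64 \left(-141 + \left(\frac{1}{-6 + \left(- \frac{5}{2} + \frac{1}{2}\right)} + 4\right) \left(-8\right)\right) = 64 \left(-141 + \left(\frac{1}{-6 - 2} + 4\right) \left(-8\right)\right) = 64 \left(-141 + \left(\frac{1}{-8} + 4\right) \left(-8\right)\right) = 64 \left(-141 + \left(- \frac{1}{8} + 4\right) \left(-8\right)\right) = 64 \left(-141 + \frac{31}{8} \left(-8\right)\right) = 64 \left(-141 - 31\right) = 64 \left(-172\right) = -11008$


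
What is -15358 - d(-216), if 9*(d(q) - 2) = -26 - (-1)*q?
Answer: -137998/9 ≈ -15333.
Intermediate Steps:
d(q) = -8/9 + q/9 (d(q) = 2 + (-26 - (-1)*q)/9 = 2 + (-26 + q)/9 = 2 + (-26/9 + q/9) = -8/9 + q/9)
-15358 - d(-216) = -15358 - (-8/9 + (1/9)*(-216)) = -15358 - (-8/9 - 24) = -15358 - 1*(-224/9) = -15358 + 224/9 = -137998/9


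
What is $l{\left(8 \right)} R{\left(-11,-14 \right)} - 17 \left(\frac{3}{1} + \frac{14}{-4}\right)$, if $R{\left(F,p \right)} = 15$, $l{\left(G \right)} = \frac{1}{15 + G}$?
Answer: $\frac{421}{46} \approx 9.1522$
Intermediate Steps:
$l{\left(8 \right)} R{\left(-11,-14 \right)} - 17 \left(\frac{3}{1} + \frac{14}{-4}\right) = \frac{1}{15 + 8} \cdot 15 - 17 \left(\frac{3}{1} + \frac{14}{-4}\right) = \frac{1}{23} \cdot 15 - 17 \left(3 \cdot 1 + 14 \left(- \frac{1}{4}\right)\right) = \frac{1}{23} \cdot 15 - 17 \left(3 - \frac{7}{2}\right) = \frac{15}{23} - - \frac{17}{2} = \frac{15}{23} + \frac{17}{2} = \frac{421}{46}$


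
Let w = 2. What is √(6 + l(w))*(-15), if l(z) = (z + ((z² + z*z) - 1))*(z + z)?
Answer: -15*√42 ≈ -97.211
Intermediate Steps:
l(z) = 2*z*(-1 + z + 2*z²) (l(z) = (z + ((z² + z²) - 1))*(2*z) = (z + (2*z² - 1))*(2*z) = (z + (-1 + 2*z²))*(2*z) = (-1 + z + 2*z²)*(2*z) = 2*z*(-1 + z + 2*z²))
√(6 + l(w))*(-15) = √(6 + 2*2*(-1 + 2 + 2*2²))*(-15) = √(6 + 2*2*(-1 + 2 + 2*4))*(-15) = √(6 + 2*2*(-1 + 2 + 8))*(-15) = √(6 + 2*2*9)*(-15) = √(6 + 36)*(-15) = √42*(-15) = -15*√42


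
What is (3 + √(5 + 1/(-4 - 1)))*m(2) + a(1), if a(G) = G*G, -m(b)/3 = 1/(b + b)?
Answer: -5/4 - 3*√30/10 ≈ -2.8932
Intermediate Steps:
m(b) = -3/(2*b) (m(b) = -3/(b + b) = -3*1/(2*b) = -3/(2*b))
a(G) = G²
(3 + √(5 + 1/(-4 - 1)))*m(2) + a(1) = (3 + √(5 + 1/(-4 - 1)))*(-3/2/2) + 1² = (3 + √(5 + 1/(-5)))*(-3/2*½) + 1 = (3 + √(5 - ⅕))*(-¾) + 1 = (3 + √(24/5))*(-¾) + 1 = (3 + 2*√30/5)*(-¾) + 1 = (-9/4 - 3*√30/10) + 1 = -5/4 - 3*√30/10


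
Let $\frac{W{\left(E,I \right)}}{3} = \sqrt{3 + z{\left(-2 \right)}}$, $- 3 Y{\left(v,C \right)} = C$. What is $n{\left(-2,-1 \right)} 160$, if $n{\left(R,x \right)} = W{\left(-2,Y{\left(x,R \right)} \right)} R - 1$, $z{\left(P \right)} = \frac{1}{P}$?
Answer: $-160 - 480 \sqrt{10} \approx -1677.9$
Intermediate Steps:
$Y{\left(v,C \right)} = - \frac{C}{3}$
$W{\left(E,I \right)} = \frac{3 \sqrt{10}}{2}$ ($W{\left(E,I \right)} = 3 \sqrt{3 + \frac{1}{-2}} = 3 \sqrt{3 - \frac{1}{2}} = 3 \sqrt{\frac{5}{2}} = 3 \frac{\sqrt{10}}{2} = \frac{3 \sqrt{10}}{2}$)
$n{\left(R,x \right)} = -1 + \frac{3 R \sqrt{10}}{2}$ ($n{\left(R,x \right)} = \frac{3 \sqrt{10}}{2} R - 1 = \frac{3 R \sqrt{10}}{2} - 1 = -1 + \frac{3 R \sqrt{10}}{2}$)
$n{\left(-2,-1 \right)} 160 = \left(-1 + \frac{3}{2} \left(-2\right) \sqrt{10}\right) 160 = \left(-1 - 3 \sqrt{10}\right) 160 = -160 - 480 \sqrt{10}$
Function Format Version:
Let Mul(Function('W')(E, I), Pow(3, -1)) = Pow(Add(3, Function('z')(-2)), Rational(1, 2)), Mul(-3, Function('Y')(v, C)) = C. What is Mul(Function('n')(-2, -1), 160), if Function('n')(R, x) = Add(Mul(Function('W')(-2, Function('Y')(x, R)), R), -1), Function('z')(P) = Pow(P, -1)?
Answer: Add(-160, Mul(-480, Pow(10, Rational(1, 2)))) ≈ -1677.9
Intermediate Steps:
Function('Y')(v, C) = Mul(Rational(-1, 3), C)
Function('W')(E, I) = Mul(Rational(3, 2), Pow(10, Rational(1, 2))) (Function('W')(E, I) = Mul(3, Pow(Add(3, Pow(-2, -1)), Rational(1, 2))) = Mul(3, Pow(Add(3, Rational(-1, 2)), Rational(1, 2))) = Mul(3, Pow(Rational(5, 2), Rational(1, 2))) = Mul(3, Mul(Rational(1, 2), Pow(10, Rational(1, 2)))) = Mul(Rational(3, 2), Pow(10, Rational(1, 2))))
Function('n')(R, x) = Add(-1, Mul(Rational(3, 2), R, Pow(10, Rational(1, 2)))) (Function('n')(R, x) = Add(Mul(Mul(Rational(3, 2), Pow(10, Rational(1, 2))), R), -1) = Add(Mul(Rational(3, 2), R, Pow(10, Rational(1, 2))), -1) = Add(-1, Mul(Rational(3, 2), R, Pow(10, Rational(1, 2)))))
Mul(Function('n')(-2, -1), 160) = Mul(Add(-1, Mul(Rational(3, 2), -2, Pow(10, Rational(1, 2)))), 160) = Mul(Add(-1, Mul(-3, Pow(10, Rational(1, 2)))), 160) = Add(-160, Mul(-480, Pow(10, Rational(1, 2))))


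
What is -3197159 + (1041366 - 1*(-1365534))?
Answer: -790259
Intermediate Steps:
-3197159 + (1041366 - 1*(-1365534)) = -3197159 + (1041366 + 1365534) = -3197159 + 2406900 = -790259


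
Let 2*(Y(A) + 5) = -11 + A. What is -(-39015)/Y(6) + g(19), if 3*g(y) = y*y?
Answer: -15245/3 ≈ -5081.7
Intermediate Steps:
Y(A) = -21/2 + A/2 (Y(A) = -5 + (-11 + A)/2 = -5 + (-11/2 + A/2) = -21/2 + A/2)
g(y) = y²/3 (g(y) = (y*y)/3 = y²/3)
-(-39015)/Y(6) + g(19) = -(-39015)/(-21/2 + (½)*6) + (⅓)*19² = -(-39015)/(-21/2 + 3) + (⅓)*361 = -(-39015)/(-15/2) + 361/3 = -(-39015)*(-2)/15 + 361/3 = -289*18 + 361/3 = -5202 + 361/3 = -15245/3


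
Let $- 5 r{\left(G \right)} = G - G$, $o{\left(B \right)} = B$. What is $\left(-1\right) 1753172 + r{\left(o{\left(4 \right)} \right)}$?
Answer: $-1753172$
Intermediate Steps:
$r{\left(G \right)} = 0$ ($r{\left(G \right)} = - \frac{G - G}{5} = \left(- \frac{1}{5}\right) 0 = 0$)
$\left(-1\right) 1753172 + r{\left(o{\left(4 \right)} \right)} = \left(-1\right) 1753172 + 0 = -1753172 + 0 = -1753172$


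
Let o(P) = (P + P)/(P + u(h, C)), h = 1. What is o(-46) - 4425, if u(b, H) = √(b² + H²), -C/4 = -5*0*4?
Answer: -199033/45 ≈ -4423.0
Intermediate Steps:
C = 0 (C = -4*(-5*0)*4 = -0*4 = -4*0 = 0)
u(b, H) = √(H² + b²)
o(P) = 2*P/(1 + P) (o(P) = (P + P)/(P + √(0² + 1²)) = (2*P)/(P + √(0 + 1)) = (2*P)/(P + √1) = (2*P)/(P + 1) = (2*P)/(1 + P) = 2*P/(1 + P))
o(-46) - 4425 = 2*(-46)/(1 - 46) - 4425 = 2*(-46)/(-45) - 4425 = 2*(-46)*(-1/45) - 4425 = 92/45 - 4425 = -199033/45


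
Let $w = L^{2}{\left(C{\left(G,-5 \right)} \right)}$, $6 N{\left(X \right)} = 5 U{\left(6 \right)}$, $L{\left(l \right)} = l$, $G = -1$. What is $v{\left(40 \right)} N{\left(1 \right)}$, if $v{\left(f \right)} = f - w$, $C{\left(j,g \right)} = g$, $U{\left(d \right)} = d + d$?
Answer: $150$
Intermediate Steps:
$U{\left(d \right)} = 2 d$
$N{\left(X \right)} = 10$ ($N{\left(X \right)} = \frac{5 \cdot 2 \cdot 6}{6} = \frac{5 \cdot 12}{6} = \frac{1}{6} \cdot 60 = 10$)
$w = 25$ ($w = \left(-5\right)^{2} = 25$)
$v{\left(f \right)} = -25 + f$ ($v{\left(f \right)} = f - 25 = -25 + f$)
$v{\left(40 \right)} N{\left(1 \right)} = \left(-25 + 40\right) 10 = 15 \cdot 10 = 150$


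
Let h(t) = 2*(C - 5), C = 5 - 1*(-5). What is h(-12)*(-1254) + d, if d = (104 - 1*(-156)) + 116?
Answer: -12164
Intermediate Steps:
d = 376 (d = (104 + 156) + 116 = 260 + 116 = 376)
C = 10 (C = 5 + 5 = 10)
h(t) = 10 (h(t) = 2*(10 - 5) = 2*5 = 10)
h(-12)*(-1254) + d = 10*(-1254) + 376 = -12540 + 376 = -12164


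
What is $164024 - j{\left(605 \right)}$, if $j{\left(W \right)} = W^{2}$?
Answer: $-202001$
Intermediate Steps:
$164024 - j{\left(605 \right)} = 164024 - 605^{2} = 164024 - 366025 = -202001$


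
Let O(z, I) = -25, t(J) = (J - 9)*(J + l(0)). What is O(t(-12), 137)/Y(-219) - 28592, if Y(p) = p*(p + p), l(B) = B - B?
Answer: -2742601849/95922 ≈ -28592.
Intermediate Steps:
l(B) = 0
t(J) = J*(-9 + J) (t(J) = (J - 9)*(J + 0) = (-9 + J)*J = J*(-9 + J))
Y(p) = 2*p² (Y(p) = p*(2*p) = 2*p²)
O(t(-12), 137)/Y(-219) - 28592 = -25/(2*(-219)²) - 28592 = -25/(2*47961) - 28592 = -25/95922 - 28592 = -2742601849/95922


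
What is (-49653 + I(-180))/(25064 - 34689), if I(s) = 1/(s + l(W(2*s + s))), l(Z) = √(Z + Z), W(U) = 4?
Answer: 402090039/77943250 + √2/155886500 ≈ 5.1588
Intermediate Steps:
l(Z) = √2*√Z (l(Z) = √(2*Z) = √2*√Z)
I(s) = 1/(s + 2*√2) (I(s) = 1/(s + √2*√4) = 1/(s + √2*2) = 1/(s + 2*√2))
(-49653 + I(-180))/(25064 - 34689) = (-49653 + 1/(-180 + 2*√2))/(25064 - 34689) = (-49653 + 1/(-180 + 2*√2))/(-9625) = (-49653 + 1/(-180 + 2*√2))*(-1/9625) = 49653/9625 - 1/(9625*(-180 + 2*√2))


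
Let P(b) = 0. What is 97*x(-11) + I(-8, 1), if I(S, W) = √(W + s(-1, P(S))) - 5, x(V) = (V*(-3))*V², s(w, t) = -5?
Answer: 387316 + 2*I ≈ 3.8732e+5 + 2.0*I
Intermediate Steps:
x(V) = -3*V³ (x(V) = (-3*V)*V² = -3*V³)
I(S, W) = -5 + √(-5 + W) (I(S, W) = √(W - 5) - 5 = √(-5 + W) - 5 = -5 + √(-5 + W))
97*x(-11) + I(-8, 1) = 97*(-3*(-11)³) + (-5 + √(-5 + 1)) = 97*(-3*(-1331)) + (-5 + √(-4)) = 97*3993 + (-5 + 2*I) = 387321 + (-5 + 2*I) = 387316 + 2*I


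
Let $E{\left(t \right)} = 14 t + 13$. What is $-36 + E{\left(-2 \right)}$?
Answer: $-51$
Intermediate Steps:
$E{\left(t \right)} = 13 + 14 t$
$-36 + E{\left(-2 \right)} = -36 + \left(13 + 14 \left(-2\right)\right) = -36 + \left(13 - 28\right) = -36 - 15 = -51$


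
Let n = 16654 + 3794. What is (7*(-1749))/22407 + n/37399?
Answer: 1309/3627703 ≈ 0.00036083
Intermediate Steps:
n = 20448
(7*(-1749))/22407 + n/37399 = (7*(-1749))/22407 + 20448/37399 = -12243*1/22407 + 20448*(1/37399) = -53/97 + 20448/37399 = 1309/3627703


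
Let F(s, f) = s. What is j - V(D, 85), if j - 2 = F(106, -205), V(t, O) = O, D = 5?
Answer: 23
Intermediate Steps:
j = 108 (j = 2 + 106 = 108)
j - V(D, 85) = 108 - 1*85 = 108 - 85 = 23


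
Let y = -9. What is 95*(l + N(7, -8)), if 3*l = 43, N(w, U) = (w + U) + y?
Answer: 1235/3 ≈ 411.67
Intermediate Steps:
N(w, U) = -9 + U + w (N(w, U) = (w + U) - 9 = (U + w) - 9 = -9 + U + w)
l = 43/3 (l = (1/3)*43 = 43/3 ≈ 14.333)
95*(l + N(7, -8)) = 95*(43/3 + (-9 - 8 + 7)) = 95*(43/3 - 10) = 95*(13/3) = 1235/3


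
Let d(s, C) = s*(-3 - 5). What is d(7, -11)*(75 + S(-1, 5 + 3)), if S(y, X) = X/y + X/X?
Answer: -3808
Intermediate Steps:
d(s, C) = -8*s (d(s, C) = s*(-8) = -8*s)
S(y, X) = 1 + X/y (S(y, X) = X/y + 1 = 1 + X/y)
d(7, -11)*(75 + S(-1, 5 + 3)) = (-8*7)*(75 + ((5 + 3) - 1)/(-1)) = -56*(75 - (8 - 1)) = -56*(75 - 1*7) = -56*(75 - 7) = -56*68 = -3808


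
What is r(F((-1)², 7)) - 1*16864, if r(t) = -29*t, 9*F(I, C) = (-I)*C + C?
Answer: -16864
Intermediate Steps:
F(I, C) = C/9 - C*I/9 (F(I, C) = ((-I)*C + C)/9 = (-C*I + C)/9 = (C - C*I)/9 = C/9 - C*I/9)
r(F((-1)², 7)) - 1*16864 = -29*7*(1 - 1*(-1)²)/9 - 1*16864 = -29*7*(1 - 1*1)/9 - 16864 = -29*7*(1 - 1)/9 - 16864 = -29*7*0/9 - 16864 = -29*0 - 16864 = 0 - 16864 = -16864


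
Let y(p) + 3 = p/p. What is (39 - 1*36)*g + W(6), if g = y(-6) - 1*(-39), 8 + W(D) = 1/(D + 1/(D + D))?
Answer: 7531/73 ≈ 103.16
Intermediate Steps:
y(p) = -2 (y(p) = -3 + p/p = -3 + 1 = -2)
W(D) = -8 + 1/(D + 1/(2*D)) (W(D) = -8 + 1/(D + 1/(D + D)) = -8 + 1/(D + 1/(2*D)))
g = 37 (g = -2 - 1*(-39) = -2 + 39 = 37)
(39 - 1*36)*g + W(6) = (39 - 1*36)*37 + 2*(-4 + 6 - 8*6²)/(1 + 2*6²) = (39 - 36)*37 + 2*(-4 + 6 - 8*36)/(1 + 2*36) = 3*37 + 2*(-4 + 6 - 288)/(1 + 72) = 111 + 2*(-286)/73 = 111 + 2*(1/73)*(-286) = 111 - 572/73 = 7531/73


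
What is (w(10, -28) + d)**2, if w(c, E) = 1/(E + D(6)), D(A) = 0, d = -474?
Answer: 176172529/784 ≈ 2.2471e+5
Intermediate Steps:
w(c, E) = 1/E (w(c, E) = 1/(E + 0) = 1/E)
(w(10, -28) + d)**2 = (1/(-28) - 474)**2 = (-1/28 - 474)**2 = (-13273/28)**2 = 176172529/784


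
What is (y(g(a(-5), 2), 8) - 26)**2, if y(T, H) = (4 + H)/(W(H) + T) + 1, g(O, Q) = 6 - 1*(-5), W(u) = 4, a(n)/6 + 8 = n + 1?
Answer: 14641/25 ≈ 585.64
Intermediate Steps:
a(n) = -42 + 6*n (a(n) = -48 + 6*(n + 1) = -48 + 6*(1 + n) = -48 + (6 + 6*n) = -42 + 6*n)
g(O, Q) = 11 (g(O, Q) = 6 + 5 = 11)
y(T, H) = 1 + (4 + H)/(4 + T) (y(T, H) = (4 + H)/(4 + T) + 1 = 1 + (4 + H)/(4 + T))
(y(g(a(-5), 2), 8) - 26)**2 = ((8 + 8 + 11)/(4 + 11) - 26)**2 = (27/15 - 26)**2 = ((1/15)*27 - 26)**2 = (9/5 - 26)**2 = (-121/5)**2 = 14641/25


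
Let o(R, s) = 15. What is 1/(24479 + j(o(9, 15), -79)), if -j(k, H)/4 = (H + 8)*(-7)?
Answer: 1/22491 ≈ 4.4462e-5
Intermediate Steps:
j(k, H) = 224 + 28*H (j(k, H) = -4*(H + 8)*(-7) = -4*(8 + H)*(-7) = -4*(-56 - 7*H) = 224 + 28*H)
1/(24479 + j(o(9, 15), -79)) = 1/(24479 + (224 + 28*(-79))) = 1/(24479 + (224 - 2212)) = 1/(24479 - 1988) = 1/22491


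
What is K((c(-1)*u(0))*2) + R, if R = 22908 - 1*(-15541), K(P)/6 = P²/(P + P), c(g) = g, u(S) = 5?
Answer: 38419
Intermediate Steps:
K(P) = 3*P (K(P) = 6*(P²/(P + P)) = 6*(P²/((2*P))) = 6*((1/(2*P))*P²) = 6*(P/2) = 3*P)
R = 38449 (R = 22908 + 15541 = 38449)
K((c(-1)*u(0))*2) + R = 3*(-1*5*2) + 38449 = 3*(-5*2) + 38449 = 3*(-10) + 38449 = -30 + 38449 = 38419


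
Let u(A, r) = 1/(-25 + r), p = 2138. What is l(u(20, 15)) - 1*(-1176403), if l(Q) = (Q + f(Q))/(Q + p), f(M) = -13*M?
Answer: 25150319749/21379 ≈ 1.1764e+6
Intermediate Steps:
l(Q) = -12*Q/(2138 + Q) (l(Q) = (Q - 13*Q)/(Q + 2138) = (-12*Q)/(2138 + Q) = -12*Q/(2138 + Q))
l(u(20, 15)) - 1*(-1176403) = -12/((-25 + 15)*(2138 + 1/(-25 + 15))) - 1*(-1176403) = -12/(-10*(2138 + 1/(-10))) + 1176403 = -12*(-⅒)/(2138 - ⅒) + 1176403 = -12*(-⅒)/21379/10 + 1176403 = -12*(-⅒)*10/21379 + 1176403 = 12/21379 + 1176403 = 25150319749/21379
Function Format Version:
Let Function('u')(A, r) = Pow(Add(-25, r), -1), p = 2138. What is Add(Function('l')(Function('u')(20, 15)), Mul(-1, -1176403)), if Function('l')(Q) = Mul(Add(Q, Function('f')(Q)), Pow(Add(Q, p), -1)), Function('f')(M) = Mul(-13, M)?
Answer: Rational(25150319749, 21379) ≈ 1.1764e+6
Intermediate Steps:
Function('l')(Q) = Mul(-12, Q, Pow(Add(2138, Q), -1)) (Function('l')(Q) = Mul(Add(Q, Mul(-13, Q)), Pow(Add(Q, 2138), -1)) = Mul(Mul(-12, Q), Pow(Add(2138, Q), -1)) = Mul(-12, Q, Pow(Add(2138, Q), -1)))
Add(Function('l')(Function('u')(20, 15)), Mul(-1, -1176403)) = Add(Mul(-12, Pow(Add(-25, 15), -1), Pow(Add(2138, Pow(Add(-25, 15), -1)), -1)), Mul(-1, -1176403)) = Add(Mul(-12, Pow(-10, -1), Pow(Add(2138, Pow(-10, -1)), -1)), 1176403) = Add(Mul(-12, Rational(-1, 10), Pow(Add(2138, Rational(-1, 10)), -1)), 1176403) = Add(Mul(-12, Rational(-1, 10), Pow(Rational(21379, 10), -1)), 1176403) = Add(Mul(-12, Rational(-1, 10), Rational(10, 21379)), 1176403) = Add(Rational(12, 21379), 1176403) = Rational(25150319749, 21379)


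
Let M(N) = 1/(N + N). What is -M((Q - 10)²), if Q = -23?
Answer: -1/2178 ≈ -0.00045914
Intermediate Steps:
M(N) = 1/(2*N)
-M((Q - 10)²) = -1/(2*((-23 - 10)²)) = -1/(2*((-33)²)) = -1/(2*1089) = -1*1/2178 = -1/2178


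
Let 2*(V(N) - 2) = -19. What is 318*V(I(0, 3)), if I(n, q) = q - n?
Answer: -2385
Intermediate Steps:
V(N) = -15/2 (V(N) = 2 + (½)*(-19) = 2 - 19/2 = -15/2)
318*V(I(0, 3)) = 318*(-15/2) = -2385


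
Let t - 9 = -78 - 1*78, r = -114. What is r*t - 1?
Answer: 16757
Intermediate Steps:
t = -147 (t = 9 + (-78 - 1*78) = 9 + (-78 - 78) = 9 - 156 = -147)
r*t - 1 = -114*(-147) - 1 = 16758 - 1 = 16757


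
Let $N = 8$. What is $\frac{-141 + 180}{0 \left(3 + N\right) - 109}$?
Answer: $- \frac{39}{109} \approx -0.3578$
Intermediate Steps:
$\frac{-141 + 180}{0 \left(3 + N\right) - 109} = \frac{-141 + 180}{0 \left(3 + 8\right) - 109} = \frac{39}{0 \cdot 11 - 109} = \frac{39}{0 - 109} = \frac{39}{-109} = 39 \left(- \frac{1}{109}\right) = - \frac{39}{109}$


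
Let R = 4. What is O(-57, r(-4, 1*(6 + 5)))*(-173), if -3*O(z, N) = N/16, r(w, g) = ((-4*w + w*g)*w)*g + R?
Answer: 17819/4 ≈ 4454.8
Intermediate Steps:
r(w, g) = 4 + g*w*(-4*w + g*w) (r(w, g) = ((-4*w + w*g)*w)*g + 4 = ((-4*w + g*w)*w)*g + 4 = (w*(-4*w + g*w))*g + 4 = g*w*(-4*w + g*w) + 4 = 4 + g*w*(-4*w + g*w))
O(z, N) = -N/48 (O(z, N) = -N/(3*16) = -N/48)
O(-57, r(-4, 1*(6 + 5)))*(-173) = -(4 + (1*(6 + 5))²*(-4)² - 4*1*(6 + 5)*(-4)²)/48*(-173) = -(4 + (1*11)²*16 - 4*1*11*16)/48*(-173) = -(4 + 11²*16 - 4*11*16)/48*(-173) = -(4 + 121*16 - 704)/48*(-173) = -(4 + 1936 - 704)/48*(-173) = -1/48*1236*(-173) = -103/4*(-173) = 17819/4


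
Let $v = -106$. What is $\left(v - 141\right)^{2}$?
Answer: $61009$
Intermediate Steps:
$\left(v - 141\right)^{2} = \left(-106 - 141\right)^{2} = \left(-247\right)^{2} = 61009$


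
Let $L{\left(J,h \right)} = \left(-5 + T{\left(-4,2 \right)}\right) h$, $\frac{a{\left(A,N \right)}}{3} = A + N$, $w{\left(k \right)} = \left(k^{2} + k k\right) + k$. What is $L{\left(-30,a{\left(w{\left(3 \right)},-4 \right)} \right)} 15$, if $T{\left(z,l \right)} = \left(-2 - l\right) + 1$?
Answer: $-6120$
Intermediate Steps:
$w{\left(k \right)} = k + 2 k^{2}$ ($w{\left(k \right)} = \left(k^{2} + k^{2}\right) + k = 2 k^{2} + k = k + 2 k^{2}$)
$T{\left(z,l \right)} = -1 - l$
$a{\left(A,N \right)} = 3 A + 3 N$ ($a{\left(A,N \right)} = 3 \left(A + N\right) = 3 A + 3 N$)
$L{\left(J,h \right)} = - 8 h$ ($L{\left(J,h \right)} = \left(-5 - 3\right) h = - 8 h$)
$L{\left(-30,a{\left(w{\left(3 \right)},-4 \right)} \right)} 15 = - 8 \left(3 \cdot 3 \left(1 + 2 \cdot 3\right) + 3 \left(-4\right)\right) 15 = - 8 \left(3 \cdot 3 \left(1 + 6\right) - 12\right) 15 = - 8 \left(3 \cdot 3 \cdot 7 - 12\right) 15 = - 8 \left(3 \cdot 21 - 12\right) 15 = - 8 \left(63 - 12\right) 15 = \left(-8\right) 51 \cdot 15 = \left(-408\right) 15 = -6120$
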